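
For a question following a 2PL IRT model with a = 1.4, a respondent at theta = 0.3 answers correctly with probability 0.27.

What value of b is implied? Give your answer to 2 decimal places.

P(theta) = 1 / (1 + exp(−a(theta − b)))
logit(0.27) = ln(0.27/0.73) = -0.9946
b = theta − logit/(a) = 0.3 − (-0.9946)/1.4000 = 1.0104

1.01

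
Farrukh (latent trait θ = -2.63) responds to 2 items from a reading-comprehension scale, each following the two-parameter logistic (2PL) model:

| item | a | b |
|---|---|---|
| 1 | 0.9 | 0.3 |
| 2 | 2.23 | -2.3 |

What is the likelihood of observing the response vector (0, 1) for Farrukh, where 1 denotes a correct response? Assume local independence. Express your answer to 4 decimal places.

0.3023

P(θ) = 1 / (1 + exp(−a(θ − b)))
P_1 = 1/(1+e^{2.6370}) = 0.0668
P_2 = 1/(1+e^{0.7359}) = 0.3239
L = (1−P_1) × P_2 = 0.9332 × 0.3239 = 0.30227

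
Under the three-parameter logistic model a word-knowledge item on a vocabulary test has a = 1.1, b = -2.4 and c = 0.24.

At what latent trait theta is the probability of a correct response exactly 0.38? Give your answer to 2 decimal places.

-3.75

P(theta) = c + (1 − c) · 1 / (1 + exp(−a(theta − b)))
Remove guessing floor: (0.38 − 0.24)/(1 − 0.24) = 0.1842
logit = ln(0.1842/0.8158) = -1.4881
theta = b + logit/(a) = -2.4 + (-1.4881)/1.1000 = -3.7528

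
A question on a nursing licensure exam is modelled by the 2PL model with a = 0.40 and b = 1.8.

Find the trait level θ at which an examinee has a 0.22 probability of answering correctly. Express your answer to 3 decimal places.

-1.364

P(θ) = 1 / (1 + exp(−a(θ − b)))
logit = ln(0.2200/0.7800) = -1.2657
θ = b + logit/(a) = 1.8 + (-1.2657)/0.4000 = -1.3642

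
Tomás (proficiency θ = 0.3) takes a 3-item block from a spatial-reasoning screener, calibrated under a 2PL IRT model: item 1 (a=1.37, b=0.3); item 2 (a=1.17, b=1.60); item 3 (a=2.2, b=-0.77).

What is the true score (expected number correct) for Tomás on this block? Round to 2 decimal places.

1.59

P(θ) = 1 / (1 + exp(−a(θ − b)))
P_1 = 1/(1+e^{0.0000}) = 0.5000
P_2 = 1/(1+e^{1.5210}) = 0.1793
P_3 = 1/(1+e^{-2.3540}) = 0.9133
E[score] = 0.5000 + 0.1793 + 0.9133 = 1.5926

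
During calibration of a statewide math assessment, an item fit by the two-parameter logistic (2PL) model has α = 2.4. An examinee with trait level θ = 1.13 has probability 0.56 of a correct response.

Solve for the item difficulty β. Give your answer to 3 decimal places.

P(θ) = 1 / (1 + exp(−α(θ − β)))
logit(0.56) = ln(0.56/0.44) = 0.2412
β = θ − logit/(α) = 1.13 − 0.2412/2.4000 = 1.0295

1.030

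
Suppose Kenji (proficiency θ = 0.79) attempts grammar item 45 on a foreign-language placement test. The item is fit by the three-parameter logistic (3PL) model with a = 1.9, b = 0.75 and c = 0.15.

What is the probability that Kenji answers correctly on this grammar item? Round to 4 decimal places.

0.5911

P(θ) = c + (1 − c) · 1 / (1 + exp(−a(θ − b)))
Exponent: 1.9 × (0.79 − 0.75) = 0.0760
1/(1 + e^{-0.0760}) = 0.5190
P = 0.15 + 0.85 × 0.5190 = 0.5911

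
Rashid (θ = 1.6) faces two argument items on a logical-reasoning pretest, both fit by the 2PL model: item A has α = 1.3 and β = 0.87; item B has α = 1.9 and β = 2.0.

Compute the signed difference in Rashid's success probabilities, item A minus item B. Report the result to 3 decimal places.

0.402

P(θ) = 1 / (1 + exp(−α(θ − β)))
P_A = 0.7209
P_B = 0.3186
P_A − P_B = 0.4023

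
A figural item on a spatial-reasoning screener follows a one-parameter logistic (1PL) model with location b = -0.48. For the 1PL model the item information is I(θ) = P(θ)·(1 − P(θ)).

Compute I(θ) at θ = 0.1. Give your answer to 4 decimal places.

0.2301

P = 1/(1+e^{-0.5800}) = 0.6411
P(1−P) = 0.6411 × 0.3589 = 0.2301
I = P(1−P) = 0.23010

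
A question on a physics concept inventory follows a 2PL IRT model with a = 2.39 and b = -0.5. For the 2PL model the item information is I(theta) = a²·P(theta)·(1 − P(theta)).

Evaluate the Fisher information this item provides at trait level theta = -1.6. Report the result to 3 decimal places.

0.359

P = 1/(1+e^{2.6290}) = 0.0673
P(1−P) = 0.0673 × 0.9327 = 0.0628
I = a² × P(1−P) = 2.39² × 0.0628 = 0.35853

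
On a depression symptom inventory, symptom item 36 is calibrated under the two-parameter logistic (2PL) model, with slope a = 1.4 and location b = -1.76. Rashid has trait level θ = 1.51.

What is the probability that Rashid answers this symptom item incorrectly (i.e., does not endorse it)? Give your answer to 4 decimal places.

0.0102

P(θ) = 1 / (1 + exp(−a(θ − b)))
Exponent: 1.4 × (1.51 − (-1.76)) = 4.5780
1/(1 + e^{-4.5780}) = 0.9898
P(incorrect) = 1 − 0.9898 = 0.0102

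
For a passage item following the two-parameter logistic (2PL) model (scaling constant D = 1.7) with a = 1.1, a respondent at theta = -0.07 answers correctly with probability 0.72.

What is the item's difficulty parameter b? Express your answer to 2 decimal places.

-0.58

P(theta) = 1 / (1 + exp(−D·a(theta − b)))
logit(0.72) = ln(0.72/0.28) = 0.9445
b = theta − logit/(1.7·a) = -0.07 − 0.9445/1.8700 = -0.5751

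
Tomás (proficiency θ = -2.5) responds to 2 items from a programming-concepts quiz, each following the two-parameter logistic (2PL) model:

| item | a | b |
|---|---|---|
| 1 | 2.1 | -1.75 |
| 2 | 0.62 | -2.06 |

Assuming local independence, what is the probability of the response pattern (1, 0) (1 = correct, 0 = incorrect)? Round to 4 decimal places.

0.0974

P(θ) = 1 / (1 + exp(−a(θ − b)))
P_1 = 1/(1+e^{1.5750}) = 0.1715
P_2 = 1/(1+e^{0.2728}) = 0.4322
L = P_1 × (1−P_2) = 0.1715 × 0.5678 = 0.09738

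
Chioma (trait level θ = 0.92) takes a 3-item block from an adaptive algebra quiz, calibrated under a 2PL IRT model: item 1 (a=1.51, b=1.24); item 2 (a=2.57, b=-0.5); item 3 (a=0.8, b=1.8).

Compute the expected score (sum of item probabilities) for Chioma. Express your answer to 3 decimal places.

P(θ) = 1 / (1 + exp(−a(θ − b)))
P_1 = 1/(1+e^{0.4832}) = 0.3815
P_2 = 1/(1+e^{-3.6494}) = 0.9747
P_3 = 1/(1+e^{0.7040}) = 0.3309
E[score] = 0.3815 + 0.9747 + 0.3309 = 1.6871

1.687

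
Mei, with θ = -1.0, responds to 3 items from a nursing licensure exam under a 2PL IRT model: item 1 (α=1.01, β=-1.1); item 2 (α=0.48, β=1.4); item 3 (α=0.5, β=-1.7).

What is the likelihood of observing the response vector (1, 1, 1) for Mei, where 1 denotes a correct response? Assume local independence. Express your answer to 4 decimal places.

0.0740

P(θ) = 1 / (1 + exp(−α(θ − β)))
P_1 = 1/(1+e^{-0.1010}) = 0.5252
P_2 = 1/(1+e^{1.1520}) = 0.2401
P_3 = 1/(1+e^{-0.3500}) = 0.5866
L = P_1 × P_2 × P_3 = 0.5252 × 0.2401 × 0.5866 = 0.07398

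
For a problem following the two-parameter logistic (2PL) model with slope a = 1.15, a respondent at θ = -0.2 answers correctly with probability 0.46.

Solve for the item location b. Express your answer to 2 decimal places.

-0.06

P(θ) = 1 / (1 + exp(−a(θ − b)))
logit(0.46) = ln(0.46/0.54) = -0.1603
b = θ − logit/(a) = -0.2 − (-0.1603)/1.1500 = -0.0606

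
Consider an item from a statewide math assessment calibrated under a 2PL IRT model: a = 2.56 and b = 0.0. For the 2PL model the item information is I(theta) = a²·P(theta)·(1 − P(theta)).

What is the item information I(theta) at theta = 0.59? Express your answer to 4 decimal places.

P = 1/(1+e^{-1.5104}) = 0.8191
P(1−P) = 0.8191 × 0.1809 = 0.1482
I = a² × P(1−P) = 2.56² × 0.1482 = 0.97100

0.9710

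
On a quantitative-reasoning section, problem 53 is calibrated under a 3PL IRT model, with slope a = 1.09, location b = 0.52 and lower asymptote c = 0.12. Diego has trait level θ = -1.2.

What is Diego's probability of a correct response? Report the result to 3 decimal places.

0.237

P(θ) = c + (1 − c) · 1 / (1 + exp(−a(θ − b)))
Exponent: 1.09 × (-1.2 − 0.52) = -1.8748
1/(1 + e^{1.8748}) = 0.1330
P = 0.12 + 0.88 × 0.1330 = 0.2370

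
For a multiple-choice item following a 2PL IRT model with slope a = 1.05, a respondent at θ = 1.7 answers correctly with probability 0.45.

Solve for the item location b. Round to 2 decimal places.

1.89

P(θ) = 1 / (1 + exp(−a(θ − b)))
logit(0.45) = ln(0.45/0.55) = -0.2007
b = θ − logit/(a) = 1.7 − (-0.2007)/1.0500 = 1.8911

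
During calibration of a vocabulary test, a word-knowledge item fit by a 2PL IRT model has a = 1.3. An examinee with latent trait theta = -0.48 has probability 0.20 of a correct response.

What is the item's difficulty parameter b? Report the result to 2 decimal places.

0.59

P(theta) = 1 / (1 + exp(−a(theta − b)))
logit(0.20) = ln(0.20/0.80) = -1.3863
b = theta − logit/(a) = -0.48 − (-1.3863)/1.3000 = 0.5864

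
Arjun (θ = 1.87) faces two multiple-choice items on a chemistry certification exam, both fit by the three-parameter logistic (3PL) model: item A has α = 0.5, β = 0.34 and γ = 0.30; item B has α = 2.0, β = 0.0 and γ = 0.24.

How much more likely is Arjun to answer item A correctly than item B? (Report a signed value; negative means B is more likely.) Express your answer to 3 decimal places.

P(θ) = γ + (1 − γ) · 1 / (1 + exp(−α(θ − β)))
P_A = 0.7777
P_B = 0.9824
P_A − P_B = -0.2047

-0.205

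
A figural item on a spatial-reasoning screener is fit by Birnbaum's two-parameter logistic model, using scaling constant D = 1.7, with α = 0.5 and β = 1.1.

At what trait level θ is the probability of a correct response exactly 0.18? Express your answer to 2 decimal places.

-0.68

P(θ) = 1 / (1 + exp(−D·α(θ − β)))
logit = ln(0.1800/0.8200) = -1.5163
θ = β + logit/(1.7·α) = 1.1 + (-1.5163)/0.8500 = -0.6839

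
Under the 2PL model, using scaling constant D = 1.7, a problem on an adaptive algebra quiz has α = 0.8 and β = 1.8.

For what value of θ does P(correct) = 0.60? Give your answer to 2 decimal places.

P(θ) = 1 / (1 + exp(−D·α(θ − β)))
logit = ln(0.6000/0.4000) = 0.4055
θ = β + logit/(1.7·α) = 1.8 + 0.4055/1.3600 = 2.0981

2.10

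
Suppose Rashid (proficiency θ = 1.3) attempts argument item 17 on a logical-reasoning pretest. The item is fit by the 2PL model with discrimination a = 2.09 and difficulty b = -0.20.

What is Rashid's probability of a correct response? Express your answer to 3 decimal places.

0.958

P(θ) = 1 / (1 + exp(−a(θ − b)))
Exponent: 2.09 × (1.3 − (-0.20)) = 3.1350
1/(1 + e^{-3.1350}) = 0.9583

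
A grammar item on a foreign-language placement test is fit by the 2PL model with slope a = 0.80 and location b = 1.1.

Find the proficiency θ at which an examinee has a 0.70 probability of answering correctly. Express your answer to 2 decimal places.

2.16

P(θ) = 1 / (1 + exp(−a(θ − b)))
logit = ln(0.7000/0.3000) = 0.8473
θ = b + logit/(a) = 1.1 + 0.8473/0.8000 = 2.1591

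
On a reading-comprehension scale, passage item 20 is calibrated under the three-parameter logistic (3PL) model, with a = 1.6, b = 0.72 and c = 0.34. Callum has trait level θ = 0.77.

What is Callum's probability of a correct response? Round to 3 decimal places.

0.683

P(θ) = c + (1 − c) · 1 / (1 + exp(−a(θ − b)))
Exponent: 1.6 × (0.77 − 0.72) = 0.0800
1/(1 + e^{-0.0800}) = 0.5200
P = 0.34 + 0.66 × 0.5200 = 0.6832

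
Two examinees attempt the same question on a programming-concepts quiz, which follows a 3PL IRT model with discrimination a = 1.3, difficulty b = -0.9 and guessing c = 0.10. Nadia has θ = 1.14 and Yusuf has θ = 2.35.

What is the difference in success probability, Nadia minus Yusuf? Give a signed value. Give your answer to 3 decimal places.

-0.046

P(θ) = c + (1 − c) · 1 / (1 + exp(−a(θ − b)))
P(Nadia) = 0.9407  [exponent 2.6520]
P(Yusuf) = 0.9870  [exponent 4.2250]
Difference = 0.9407 − 0.9870 = -0.0463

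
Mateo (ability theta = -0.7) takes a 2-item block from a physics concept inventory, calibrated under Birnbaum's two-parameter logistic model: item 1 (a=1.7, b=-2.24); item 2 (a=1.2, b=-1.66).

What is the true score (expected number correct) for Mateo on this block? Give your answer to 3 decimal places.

1.692

P(theta) = 1 / (1 + exp(−a(theta − b)))
P_1 = 1/(1+e^{-2.6180}) = 0.9320
P_2 = 1/(1+e^{-1.1520}) = 0.7599
E[score] = 0.9320 + 0.7599 = 1.6919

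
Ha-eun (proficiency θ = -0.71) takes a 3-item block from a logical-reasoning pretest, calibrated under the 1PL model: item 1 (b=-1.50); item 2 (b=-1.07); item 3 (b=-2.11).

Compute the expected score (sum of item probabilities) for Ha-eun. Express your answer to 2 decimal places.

P(θ) = 1 / (1 + exp(−(θ − b)))
P_1 = 1/(1+e^{-0.7900}) = 0.6878
P_2 = 1/(1+e^{-0.3600}) = 0.5890
P_3 = 1/(1+e^{-1.4000}) = 0.8022
E[score] = 0.6878 + 0.5890 + 0.8022 = 2.0791

2.08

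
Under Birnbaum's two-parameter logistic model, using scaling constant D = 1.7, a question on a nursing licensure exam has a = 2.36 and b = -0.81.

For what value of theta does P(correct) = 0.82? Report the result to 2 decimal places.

P(theta) = 1 / (1 + exp(−D·a(theta − b)))
logit = ln(0.8200/0.1800) = 1.5163
theta = b + logit/(1.7·a) = -0.81 + 1.5163/4.0120 = -0.4320

-0.43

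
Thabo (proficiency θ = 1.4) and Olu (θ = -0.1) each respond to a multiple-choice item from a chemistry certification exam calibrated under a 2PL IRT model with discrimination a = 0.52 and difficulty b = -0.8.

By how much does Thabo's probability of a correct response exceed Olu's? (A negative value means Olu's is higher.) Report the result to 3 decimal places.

P(θ) = 1 / (1 + exp(−a(θ − b)))
P(Thabo) = 0.7584  [exponent 1.1440]
P(Olu) = 0.5900  [exponent 0.3640]
Difference = 0.7584 − 0.5900 = 0.1684

0.168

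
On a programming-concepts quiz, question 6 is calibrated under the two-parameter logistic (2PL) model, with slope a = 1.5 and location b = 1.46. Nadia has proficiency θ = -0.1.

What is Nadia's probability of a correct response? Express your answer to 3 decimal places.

0.088

P(θ) = 1 / (1 + exp(−a(θ − b)))
Exponent: 1.5 × (-0.1 − 1.46) = -2.3400
1/(1 + e^{2.3400}) = 0.0879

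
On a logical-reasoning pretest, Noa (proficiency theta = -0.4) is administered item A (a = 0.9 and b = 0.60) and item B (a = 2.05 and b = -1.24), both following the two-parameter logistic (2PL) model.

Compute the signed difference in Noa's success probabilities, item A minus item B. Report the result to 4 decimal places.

P(theta) = 1 / (1 + exp(−a(theta − b)))
P_A = 0.2891
P_B = 0.8484
P_A − P_B = -0.5593

-0.5593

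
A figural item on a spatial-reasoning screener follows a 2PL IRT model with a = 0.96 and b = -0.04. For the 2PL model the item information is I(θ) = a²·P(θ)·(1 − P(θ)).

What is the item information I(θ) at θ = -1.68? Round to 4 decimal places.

P = 1/(1+e^{1.5744}) = 0.1716
P(1−P) = 0.1716 × 0.8284 = 0.1421
I = a² × P(1−P) = 0.96² × 0.1421 = 0.13100

0.1310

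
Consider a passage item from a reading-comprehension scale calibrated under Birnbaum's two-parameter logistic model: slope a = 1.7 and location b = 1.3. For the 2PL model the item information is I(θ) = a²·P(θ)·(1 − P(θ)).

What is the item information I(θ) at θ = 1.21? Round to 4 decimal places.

P = 1/(1+e^{0.1530}) = 0.4618
P(1−P) = 0.4618 × 0.5382 = 0.2485
I = a² × P(1−P) = 1.7² × 0.2485 = 0.71829

0.7183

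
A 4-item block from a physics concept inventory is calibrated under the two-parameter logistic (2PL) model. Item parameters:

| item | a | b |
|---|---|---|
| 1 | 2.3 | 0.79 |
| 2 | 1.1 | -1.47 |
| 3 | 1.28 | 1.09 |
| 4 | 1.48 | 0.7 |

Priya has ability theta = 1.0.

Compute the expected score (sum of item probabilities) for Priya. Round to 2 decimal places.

P(theta) = 1 / (1 + exp(−a(theta − b)))
P_1 = 1/(1+e^{-0.4830}) = 0.6185
P_2 = 1/(1+e^{-2.7170}) = 0.9380
P_3 = 1/(1+e^{0.1152}) = 0.4712
P_4 = 1/(1+e^{-0.4440}) = 0.6092
E[score] = 0.6185 + 0.9380 + 0.4712 + 0.6092 = 2.6369

2.64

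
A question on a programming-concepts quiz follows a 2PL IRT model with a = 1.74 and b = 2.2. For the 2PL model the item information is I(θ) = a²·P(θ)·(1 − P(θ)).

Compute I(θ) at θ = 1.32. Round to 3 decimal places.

P = 1/(1+e^{1.5312}) = 0.1778
P(1−P) = 0.1778 × 0.8222 = 0.1462
I = a² × P(1−P) = 1.74² × 0.1462 = 0.44263

0.443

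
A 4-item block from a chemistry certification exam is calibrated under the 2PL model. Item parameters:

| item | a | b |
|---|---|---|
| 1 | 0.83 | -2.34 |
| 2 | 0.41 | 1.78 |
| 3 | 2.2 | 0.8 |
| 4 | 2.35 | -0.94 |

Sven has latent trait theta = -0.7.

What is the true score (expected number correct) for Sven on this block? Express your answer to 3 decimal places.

1.735

P(theta) = 1 / (1 + exp(−a(theta − b)))
P_1 = 1/(1+e^{-1.3612}) = 0.7960
P_2 = 1/(1+e^{1.0168}) = 0.2657
P_3 = 1/(1+e^{3.3000}) = 0.0356
P_4 = 1/(1+e^{-0.5640}) = 0.6374
E[score] = 0.7960 + 0.2657 + 0.0356 + 0.6374 = 1.7346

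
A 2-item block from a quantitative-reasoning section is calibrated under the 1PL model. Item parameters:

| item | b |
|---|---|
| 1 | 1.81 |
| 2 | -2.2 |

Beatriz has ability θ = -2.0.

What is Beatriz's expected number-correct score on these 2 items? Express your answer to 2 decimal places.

0.57

P(θ) = 1 / (1 + exp(−(θ − b)))
P_1 = 1/(1+e^{3.8100}) = 0.0217
P_2 = 1/(1+e^{-0.2000}) = 0.5498
E[score] = 0.0217 + 0.5498 = 0.5715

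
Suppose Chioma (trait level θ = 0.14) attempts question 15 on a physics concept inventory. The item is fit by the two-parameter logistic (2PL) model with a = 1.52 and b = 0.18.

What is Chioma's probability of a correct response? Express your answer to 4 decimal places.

0.4848

P(θ) = 1 / (1 + exp(−a(θ − b)))
Exponent: 1.52 × (0.14 − 0.18) = -0.0608
1/(1 + e^{0.0608}) = 0.4848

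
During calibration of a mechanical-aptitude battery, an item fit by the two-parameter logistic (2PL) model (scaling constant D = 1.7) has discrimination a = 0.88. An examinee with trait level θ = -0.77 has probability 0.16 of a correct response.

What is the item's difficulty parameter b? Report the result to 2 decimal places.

P(θ) = 1 / (1 + exp(−D·a(θ − b)))
logit(0.16) = ln(0.16/0.84) = -1.6582
b = θ − logit/(1.7·a) = -0.77 − (-1.6582)/1.4960 = 0.3384

0.34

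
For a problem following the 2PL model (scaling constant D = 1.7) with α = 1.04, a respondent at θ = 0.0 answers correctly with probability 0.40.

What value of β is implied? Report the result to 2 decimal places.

P(θ) = 1 / (1 + exp(−D·α(θ − β)))
logit(0.40) = ln(0.40/0.60) = -0.4055
β = θ − logit/(1.7·α) = 0.0 − (-0.4055)/1.7680 = 0.2293

0.23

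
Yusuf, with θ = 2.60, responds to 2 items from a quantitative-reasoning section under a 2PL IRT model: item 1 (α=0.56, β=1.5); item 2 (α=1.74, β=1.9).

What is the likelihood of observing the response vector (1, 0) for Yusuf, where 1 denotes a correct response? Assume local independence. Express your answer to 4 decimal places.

P(θ) = 1 / (1 + exp(−α(θ − β)))
P_1 = 1/(1+e^{-0.6160}) = 0.6493
P_2 = 1/(1+e^{-1.2180}) = 0.7717
L = P_1 × (1−P_2) = 0.6493 × 0.2283 = 0.14823

0.1482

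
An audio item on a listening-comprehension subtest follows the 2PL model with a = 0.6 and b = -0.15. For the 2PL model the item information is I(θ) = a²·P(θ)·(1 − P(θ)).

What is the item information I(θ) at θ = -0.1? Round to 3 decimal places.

P = 1/(1+e^{-0.0300}) = 0.5075
P(1−P) = 0.5075 × 0.4925 = 0.2499
I = a² × P(1−P) = 0.6² × 0.2499 = 0.08998

0.090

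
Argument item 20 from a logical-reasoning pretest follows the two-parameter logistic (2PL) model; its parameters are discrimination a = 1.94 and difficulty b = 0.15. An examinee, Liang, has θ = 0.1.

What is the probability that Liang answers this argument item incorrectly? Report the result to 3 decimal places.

P(θ) = 1 / (1 + exp(−a(θ − b)))
Exponent: 1.94 × (0.1 − 0.15) = -0.0970
1/(1 + e^{0.0970}) = 0.4758
P(incorrect) = 1 − 0.4758 = 0.5242

0.524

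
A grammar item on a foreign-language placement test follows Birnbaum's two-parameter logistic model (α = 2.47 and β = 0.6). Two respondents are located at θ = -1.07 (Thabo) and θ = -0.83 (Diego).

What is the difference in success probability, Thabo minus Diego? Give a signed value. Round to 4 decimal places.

-0.0125

P(θ) = 1 / (1 + exp(−α(θ − β)))
P(Thabo) = 0.0159  [exponent -4.1249]
P(Diego) = 0.0284  [exponent -3.5321]
Difference = 0.0159 − 0.0284 = -0.0125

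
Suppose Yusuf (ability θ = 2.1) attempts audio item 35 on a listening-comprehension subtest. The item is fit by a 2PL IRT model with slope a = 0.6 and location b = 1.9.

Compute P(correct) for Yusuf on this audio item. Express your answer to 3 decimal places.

P(θ) = 1 / (1 + exp(−a(θ − b)))
Exponent: 0.6 × (2.1 − 1.9) = 0.1200
1/(1 + e^{-0.1200}) = 0.5300

0.530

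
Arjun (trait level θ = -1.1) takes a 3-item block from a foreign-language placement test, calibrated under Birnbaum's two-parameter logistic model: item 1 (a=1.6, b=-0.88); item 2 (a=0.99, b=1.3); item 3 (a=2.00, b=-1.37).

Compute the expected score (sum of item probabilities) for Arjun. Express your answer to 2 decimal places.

P(θ) = 1 / (1 + exp(−a(θ − b)))
P_1 = 1/(1+e^{0.3520}) = 0.4129
P_2 = 1/(1+e^{2.3760}) = 0.0850
P_3 = 1/(1+e^{-0.5400}) = 0.6318
E[score] = 0.4129 + 0.0850 + 0.6318 = 1.1297

1.13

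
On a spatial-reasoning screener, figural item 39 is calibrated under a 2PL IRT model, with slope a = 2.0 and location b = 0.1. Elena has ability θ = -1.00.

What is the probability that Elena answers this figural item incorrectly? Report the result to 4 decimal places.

0.9002

P(θ) = 1 / (1 + exp(−a(θ − b)))
Exponent: 2.0 × (-1.00 − 0.1) = -2.2000
1/(1 + e^{2.2000}) = 0.0998
P(incorrect) = 1 − 0.0998 = 0.9002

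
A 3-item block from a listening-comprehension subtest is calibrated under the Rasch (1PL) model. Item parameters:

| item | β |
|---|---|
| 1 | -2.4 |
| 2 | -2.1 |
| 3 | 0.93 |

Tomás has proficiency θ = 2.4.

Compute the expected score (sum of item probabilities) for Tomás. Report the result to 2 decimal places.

2.79

P(θ) = 1 / (1 + exp(−(θ − β)))
P_1 = 1/(1+e^{-4.8000}) = 0.9918
P_2 = 1/(1+e^{-4.5000}) = 0.9890
P_3 = 1/(1+e^{-1.4700}) = 0.8131
E[score] = 0.9918 + 0.9890 + 0.8131 = 2.7939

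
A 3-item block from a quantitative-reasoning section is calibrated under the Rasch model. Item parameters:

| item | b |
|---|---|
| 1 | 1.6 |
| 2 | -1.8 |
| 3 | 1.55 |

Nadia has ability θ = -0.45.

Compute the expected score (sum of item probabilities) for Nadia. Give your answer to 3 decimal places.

1.027

P(θ) = 1 / (1 + exp(−(θ − b)))
P_1 = 1/(1+e^{2.0500}) = 0.1141
P_2 = 1/(1+e^{-1.3500}) = 0.7941
P_3 = 1/(1+e^{2.0000}) = 0.1192
E[score] = 0.1141 + 0.7941 + 0.1192 = 1.0274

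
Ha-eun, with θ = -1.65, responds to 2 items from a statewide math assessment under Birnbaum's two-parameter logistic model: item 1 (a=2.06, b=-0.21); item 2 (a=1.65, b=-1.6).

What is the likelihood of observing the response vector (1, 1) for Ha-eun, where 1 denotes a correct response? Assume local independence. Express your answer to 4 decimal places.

0.0235

P(θ) = 1 / (1 + exp(−a(θ − b)))
P_1 = 1/(1+e^{2.9664}) = 0.0490
P_2 = 1/(1+e^{0.0825}) = 0.4794
L = P_1 × P_2 = 0.0490 × 0.4794 = 0.02347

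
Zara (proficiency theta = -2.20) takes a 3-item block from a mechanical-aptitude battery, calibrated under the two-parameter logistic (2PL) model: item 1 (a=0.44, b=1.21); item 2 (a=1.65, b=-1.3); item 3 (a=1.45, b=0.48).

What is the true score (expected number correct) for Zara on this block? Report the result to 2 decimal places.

P(theta) = 1 / (1 + exp(−a(theta − b)))
P_1 = 1/(1+e^{1.5004}) = 0.1824
P_2 = 1/(1+e^{1.4850}) = 0.1847
P_3 = 1/(1+e^{3.8860}) = 0.0201
E[score] = 0.1824 + 0.1847 + 0.0201 = 0.3872

0.39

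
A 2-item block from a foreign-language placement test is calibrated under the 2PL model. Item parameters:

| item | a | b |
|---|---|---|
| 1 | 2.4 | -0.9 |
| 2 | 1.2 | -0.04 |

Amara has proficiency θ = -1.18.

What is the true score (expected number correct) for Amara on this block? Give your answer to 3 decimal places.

0.541

P(θ) = 1 / (1 + exp(−a(θ − b)))
P_1 = 1/(1+e^{0.6720}) = 0.3380
P_2 = 1/(1+e^{1.3680}) = 0.2029
E[score] = 0.3380 + 0.2029 = 0.5410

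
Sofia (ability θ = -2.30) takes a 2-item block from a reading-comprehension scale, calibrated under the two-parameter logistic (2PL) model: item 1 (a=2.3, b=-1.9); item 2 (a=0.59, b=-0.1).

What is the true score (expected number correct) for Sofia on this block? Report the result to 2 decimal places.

0.50

P(θ) = 1 / (1 + exp(−a(θ − b)))
P_1 = 1/(1+e^{0.9200}) = 0.2850
P_2 = 1/(1+e^{1.2980}) = 0.2145
E[score] = 0.2850 + 0.2145 = 0.4995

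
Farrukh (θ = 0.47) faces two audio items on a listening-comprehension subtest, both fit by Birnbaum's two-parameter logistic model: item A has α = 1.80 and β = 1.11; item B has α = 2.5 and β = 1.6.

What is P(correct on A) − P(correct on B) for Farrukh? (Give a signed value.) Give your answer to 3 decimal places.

0.184

P(θ) = 1 / (1 + exp(−α(θ − β)))
P_A = 0.2401
P_B = 0.0560
P_A − P_B = 0.1841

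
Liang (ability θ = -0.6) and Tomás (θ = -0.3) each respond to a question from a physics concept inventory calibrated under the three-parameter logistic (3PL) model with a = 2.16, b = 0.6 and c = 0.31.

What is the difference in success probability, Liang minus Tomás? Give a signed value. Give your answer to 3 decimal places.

-0.038

P(θ) = c + (1 − c) · 1 / (1 + exp(−a(θ − b)))
P(Liang) = 0.3581  [exponent -2.5920]
P(Tomás) = 0.3964  [exponent -1.9440]
Difference = 0.3581 − 0.3964 = -0.0383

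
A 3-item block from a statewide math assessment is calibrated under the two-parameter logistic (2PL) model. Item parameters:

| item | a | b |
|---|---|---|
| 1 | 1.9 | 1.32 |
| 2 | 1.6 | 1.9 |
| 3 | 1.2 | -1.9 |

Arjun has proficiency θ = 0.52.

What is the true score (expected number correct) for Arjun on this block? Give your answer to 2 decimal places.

1.23

P(θ) = 1 / (1 + exp(−a(θ − b)))
P_1 = 1/(1+e^{1.5200}) = 0.1795
P_2 = 1/(1+e^{2.2080}) = 0.0990
P_3 = 1/(1+e^{-2.9040}) = 0.9480
E[score] = 0.1795 + 0.0990 + 0.9480 = 1.2265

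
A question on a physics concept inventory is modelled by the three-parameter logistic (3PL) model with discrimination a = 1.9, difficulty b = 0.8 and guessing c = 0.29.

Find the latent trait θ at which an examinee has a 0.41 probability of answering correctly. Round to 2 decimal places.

P(θ) = c + (1 − c) · 1 / (1 + exp(−a(θ − b)))
Remove guessing floor: (0.41 − 0.29)/(1 − 0.29) = 0.1690
logit = ln(0.1690/0.8310) = -1.5926
θ = b + logit/(a) = 0.8 + (-1.5926)/1.9000 = -0.0382

-0.04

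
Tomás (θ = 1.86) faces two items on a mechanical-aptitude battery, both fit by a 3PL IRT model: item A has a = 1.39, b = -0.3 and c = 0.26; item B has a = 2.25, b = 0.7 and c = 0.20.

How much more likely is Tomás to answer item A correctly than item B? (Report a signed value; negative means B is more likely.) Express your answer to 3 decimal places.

0.020

P(θ) = c + (1 − c) · 1 / (1 + exp(−a(θ − b)))
P_A = 0.9650
P_B = 0.9452
P_A − P_B = 0.0198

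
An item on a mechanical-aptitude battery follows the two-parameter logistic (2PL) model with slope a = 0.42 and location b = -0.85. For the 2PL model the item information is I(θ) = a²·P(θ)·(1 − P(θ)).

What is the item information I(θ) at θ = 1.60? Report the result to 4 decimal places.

0.0342

P = 1/(1+e^{-1.0290}) = 0.7367
P(1−P) = 0.7367 × 0.2633 = 0.1940
I = a² × P(1−P) = 0.42² × 0.1940 = 0.03422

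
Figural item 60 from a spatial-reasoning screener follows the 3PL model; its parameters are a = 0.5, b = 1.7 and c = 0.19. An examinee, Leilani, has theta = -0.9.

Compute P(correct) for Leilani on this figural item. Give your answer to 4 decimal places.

P(theta) = c + (1 − c) · 1 / (1 + exp(−a(theta − b)))
Exponent: 0.5 × (-0.9 − 1.7) = -1.3000
1/(1 + e^{1.3000}) = 0.2142
P = 0.19 + 0.81 × 0.2142 = 0.3635

0.3635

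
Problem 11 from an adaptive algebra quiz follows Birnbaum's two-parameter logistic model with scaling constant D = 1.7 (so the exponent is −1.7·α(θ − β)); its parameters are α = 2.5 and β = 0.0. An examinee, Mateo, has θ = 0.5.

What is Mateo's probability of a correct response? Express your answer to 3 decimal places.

0.893

P(θ) = 1 / (1 + exp(−D·α(θ − β)))
Exponent: 1.7 × 2.5 × (0.5 − 0.0) = 2.1250
1/(1 + e^{-2.1250}) = 0.8933
P = 0.8933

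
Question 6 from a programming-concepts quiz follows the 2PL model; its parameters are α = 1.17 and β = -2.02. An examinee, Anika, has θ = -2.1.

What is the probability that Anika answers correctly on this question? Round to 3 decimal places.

P(θ) = 1 / (1 + exp(−α(θ − β)))
Exponent: 1.17 × (-2.1 − (-2.02)) = -0.0936
1/(1 + e^{0.0936}) = 0.4766

0.477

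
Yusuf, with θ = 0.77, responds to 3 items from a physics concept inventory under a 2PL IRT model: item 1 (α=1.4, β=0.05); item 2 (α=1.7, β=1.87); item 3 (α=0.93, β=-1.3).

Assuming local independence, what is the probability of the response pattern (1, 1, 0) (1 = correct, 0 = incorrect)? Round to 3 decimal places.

0.012

P(θ) = 1 / (1 + exp(−α(θ − β)))
P_1 = 1/(1+e^{-1.0080}) = 0.7326
P_2 = 1/(1+e^{1.8700}) = 0.1335
P_3 = 1/(1+e^{-1.9251}) = 0.8727
L = P_1 × P_2 × (1−P_3) = 0.7326 × 0.1335 × 0.1273 = 0.01245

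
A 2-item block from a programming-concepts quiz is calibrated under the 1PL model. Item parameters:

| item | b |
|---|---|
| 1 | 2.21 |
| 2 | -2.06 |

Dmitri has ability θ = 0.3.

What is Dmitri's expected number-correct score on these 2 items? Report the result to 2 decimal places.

1.04

P(θ) = 1 / (1 + exp(−(θ − b)))
P_1 = 1/(1+e^{1.9100}) = 0.1290
P_2 = 1/(1+e^{-2.3600}) = 0.9137
E[score] = 0.1290 + 0.9137 = 1.0427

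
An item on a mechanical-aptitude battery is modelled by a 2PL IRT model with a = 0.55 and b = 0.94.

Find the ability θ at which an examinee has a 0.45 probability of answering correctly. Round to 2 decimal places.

0.58

P(θ) = 1 / (1 + exp(−a(θ − b)))
logit = ln(0.4500/0.5500) = -0.2007
θ = b + logit/(a) = 0.94 + (-0.2007)/0.5500 = 0.5751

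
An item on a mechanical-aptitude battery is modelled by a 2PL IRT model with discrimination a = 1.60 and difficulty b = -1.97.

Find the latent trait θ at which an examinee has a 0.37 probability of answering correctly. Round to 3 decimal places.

P(θ) = 1 / (1 + exp(−a(θ − b)))
logit = ln(0.3700/0.6300) = -0.5322
θ = b + logit/(a) = -1.97 + (-0.5322)/1.6000 = -2.3026

-2.303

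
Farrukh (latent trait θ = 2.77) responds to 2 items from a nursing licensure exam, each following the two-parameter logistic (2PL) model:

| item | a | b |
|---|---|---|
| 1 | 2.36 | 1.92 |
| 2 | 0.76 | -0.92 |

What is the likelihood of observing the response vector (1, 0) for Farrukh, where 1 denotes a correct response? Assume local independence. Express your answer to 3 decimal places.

0.050

P(θ) = 1 / (1 + exp(−a(θ − b)))
P_1 = 1/(1+e^{-2.0060}) = 0.8814
P_2 = 1/(1+e^{-2.8044}) = 0.9429
L = P_1 × (1−P_2) = 0.8814 × 0.0571 = 0.05032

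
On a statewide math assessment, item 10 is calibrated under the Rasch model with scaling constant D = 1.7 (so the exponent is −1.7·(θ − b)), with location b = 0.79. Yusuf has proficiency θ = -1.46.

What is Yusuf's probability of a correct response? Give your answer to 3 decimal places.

0.021

P(θ) = 1 / (1 + exp(−D·(θ − b)))
Exponent: 1.7 × (-1.46 − 0.79) = -3.8250
1/(1 + e^{3.8250}) = 0.0214
P = 0.0214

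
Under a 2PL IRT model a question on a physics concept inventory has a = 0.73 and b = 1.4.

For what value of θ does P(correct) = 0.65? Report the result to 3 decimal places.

2.248

P(θ) = 1 / (1 + exp(−a(θ − b)))
logit = ln(0.6500/0.3500) = 0.6190
θ = b + logit/(a) = 1.4 + 0.6190/0.7300 = 2.2480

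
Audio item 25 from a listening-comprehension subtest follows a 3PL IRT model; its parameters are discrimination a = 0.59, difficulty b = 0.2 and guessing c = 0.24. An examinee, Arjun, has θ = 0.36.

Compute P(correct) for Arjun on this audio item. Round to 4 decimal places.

P(θ) = c + (1 − c) · 1 / (1 + exp(−a(θ − b)))
Exponent: 0.59 × (0.36 − 0.2) = 0.0944
1/(1 + e^{-0.0944}) = 0.5236
P = 0.24 + 0.76 × 0.5236 = 0.6379

0.6379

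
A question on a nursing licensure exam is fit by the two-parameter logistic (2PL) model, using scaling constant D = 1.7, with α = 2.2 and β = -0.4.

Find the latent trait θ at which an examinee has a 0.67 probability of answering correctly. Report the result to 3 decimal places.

-0.211

P(θ) = 1 / (1 + exp(−D·α(θ − β)))
logit = ln(0.6700/0.3300) = 0.7082
θ = β + logit/(1.7·α) = -0.4 + 0.7082/3.7400 = -0.2106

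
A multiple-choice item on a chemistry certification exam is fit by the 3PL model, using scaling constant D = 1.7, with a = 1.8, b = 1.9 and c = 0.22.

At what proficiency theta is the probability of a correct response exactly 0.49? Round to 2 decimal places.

P(theta) = c + (1 − c) · 1 / (1 + exp(−D·a(theta − b)))
Remove guessing floor: (0.49 − 0.22)/(1 − 0.22) = 0.3462
logit = ln(0.3462/0.6538) = -0.6360
theta = b + logit/(1.7·a) = 1.9 + (-0.6360)/3.0600 = 1.6922

1.69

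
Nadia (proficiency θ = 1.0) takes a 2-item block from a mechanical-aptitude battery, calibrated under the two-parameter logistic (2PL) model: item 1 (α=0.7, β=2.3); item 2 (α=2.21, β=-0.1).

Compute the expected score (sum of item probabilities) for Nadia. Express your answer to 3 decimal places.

1.206

P(θ) = 1 / (1 + exp(−α(θ − β)))
P_1 = 1/(1+e^{0.9100}) = 0.2870
P_2 = 1/(1+e^{-2.4310}) = 0.9192
E[score] = 0.2870 + 0.9192 = 1.2062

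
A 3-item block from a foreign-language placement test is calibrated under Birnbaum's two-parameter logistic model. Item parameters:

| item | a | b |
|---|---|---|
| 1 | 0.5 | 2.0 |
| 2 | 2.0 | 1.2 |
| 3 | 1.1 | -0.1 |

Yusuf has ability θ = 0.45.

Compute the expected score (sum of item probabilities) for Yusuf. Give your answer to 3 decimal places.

1.145

P(θ) = 1 / (1 + exp(−a(θ − b)))
P_1 = 1/(1+e^{0.7750}) = 0.3154
P_2 = 1/(1+e^{1.5000}) = 0.1824
P_3 = 1/(1+e^{-0.6050}) = 0.6468
E[score] = 0.3154 + 0.1824 + 0.6468 = 1.1446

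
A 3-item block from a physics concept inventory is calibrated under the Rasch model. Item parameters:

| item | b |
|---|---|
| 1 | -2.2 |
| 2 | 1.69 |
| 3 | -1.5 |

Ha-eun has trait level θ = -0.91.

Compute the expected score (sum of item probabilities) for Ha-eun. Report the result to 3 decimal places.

1.497

P(θ) = 1 / (1 + exp(−(θ − b)))
P_1 = 1/(1+e^{-1.2900}) = 0.7841
P_2 = 1/(1+e^{2.6000}) = 0.0691
P_3 = 1/(1+e^{-0.5900}) = 0.6434
E[score] = 0.7841 + 0.0691 + 0.6434 = 1.4967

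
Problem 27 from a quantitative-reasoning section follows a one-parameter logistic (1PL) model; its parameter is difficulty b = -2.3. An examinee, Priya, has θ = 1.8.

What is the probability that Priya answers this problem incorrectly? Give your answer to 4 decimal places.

0.0163

P(θ) = 1 / (1 + exp(−(θ − b)))
Exponent: (1.8 − (-2.3)) = 4.1000
1/(1 + e^{-4.1000}) = 0.9837
P = 0.9837
P(incorrect) = 1 − 0.9837 = 0.0163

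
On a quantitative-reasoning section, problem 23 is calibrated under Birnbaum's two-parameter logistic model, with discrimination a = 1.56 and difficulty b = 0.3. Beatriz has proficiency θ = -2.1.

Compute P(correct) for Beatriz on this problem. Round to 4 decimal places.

0.0231

P(θ) = 1 / (1 + exp(−a(θ − b)))
Exponent: 1.56 × (-2.1 − 0.3) = -3.7440
1/(1 + e^{3.7440}) = 0.0231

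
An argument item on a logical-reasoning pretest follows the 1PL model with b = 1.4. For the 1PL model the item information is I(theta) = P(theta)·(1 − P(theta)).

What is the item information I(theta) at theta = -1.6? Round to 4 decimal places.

0.0452

P = 1/(1+e^{3.0000}) = 0.0474
P(1−P) = 0.0474 × 0.9526 = 0.0452
I = P(1−P) = 0.04518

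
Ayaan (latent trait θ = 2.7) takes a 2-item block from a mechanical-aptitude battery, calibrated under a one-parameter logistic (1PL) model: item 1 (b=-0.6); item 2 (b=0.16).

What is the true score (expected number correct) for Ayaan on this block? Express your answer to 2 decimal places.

1.89

P(θ) = 1 / (1 + exp(−(θ − b)))
P_1 = 1/(1+e^{-3.3000}) = 0.9644
P_2 = 1/(1+e^{-2.5400}) = 0.9269
E[score] = 0.9644 + 0.9269 = 1.8913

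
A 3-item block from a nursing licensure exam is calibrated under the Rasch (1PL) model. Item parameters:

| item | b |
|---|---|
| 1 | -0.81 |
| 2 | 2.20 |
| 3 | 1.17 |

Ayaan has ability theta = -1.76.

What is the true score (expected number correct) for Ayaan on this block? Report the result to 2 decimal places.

P(theta) = 1 / (1 + exp(−(theta − b)))
P_1 = 1/(1+e^{0.9500}) = 0.2789
P_2 = 1/(1+e^{3.9600}) = 0.0187
P_3 = 1/(1+e^{2.9300}) = 0.0507
E[score] = 0.2789 + 0.0187 + 0.0507 = 0.3483

0.35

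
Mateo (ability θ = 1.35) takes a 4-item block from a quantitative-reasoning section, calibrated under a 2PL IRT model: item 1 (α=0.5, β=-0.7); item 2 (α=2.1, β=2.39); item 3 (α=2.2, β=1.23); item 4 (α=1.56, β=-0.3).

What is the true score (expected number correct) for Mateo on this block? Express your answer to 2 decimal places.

2.33

P(θ) = 1 / (1 + exp(−α(θ − β)))
P_1 = 1/(1+e^{-1.0250}) = 0.7359
P_2 = 1/(1+e^{2.1840}) = 0.1012
P_3 = 1/(1+e^{-0.2640}) = 0.5656
P_4 = 1/(1+e^{-2.5740}) = 0.9292
E[score] = 0.7359 + 0.1012 + 0.5656 + 0.9292 = 2.3319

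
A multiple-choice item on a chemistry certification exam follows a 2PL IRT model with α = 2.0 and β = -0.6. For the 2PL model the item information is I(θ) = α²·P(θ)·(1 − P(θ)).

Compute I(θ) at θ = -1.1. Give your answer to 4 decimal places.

P = 1/(1+e^{1.0000}) = 0.2689
P(1−P) = 0.2689 × 0.7311 = 0.1966
I = α² × P(1−P) = 2.0² × 0.1966 = 0.78645

0.7864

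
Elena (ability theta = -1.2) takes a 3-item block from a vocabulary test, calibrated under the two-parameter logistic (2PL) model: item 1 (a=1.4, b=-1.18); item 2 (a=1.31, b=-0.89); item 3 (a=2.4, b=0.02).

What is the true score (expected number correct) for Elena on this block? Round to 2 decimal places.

0.94

P(theta) = 1 / (1 + exp(−a(theta − b)))
P_1 = 1/(1+e^{0.0280}) = 0.4930
P_2 = 1/(1+e^{0.4061}) = 0.3998
P_3 = 1/(1+e^{2.9280}) = 0.0508
E[score] = 0.4930 + 0.3998 + 0.0508 = 0.9436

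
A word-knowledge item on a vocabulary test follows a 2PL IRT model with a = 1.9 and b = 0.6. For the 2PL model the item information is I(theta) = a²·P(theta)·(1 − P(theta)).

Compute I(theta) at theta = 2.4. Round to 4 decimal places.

0.1107

P = 1/(1+e^{-3.4200}) = 0.9683
P(1−P) = 0.9683 × 0.0317 = 0.0307
I = a² × P(1−P) = 1.9² × 0.0307 = 0.11073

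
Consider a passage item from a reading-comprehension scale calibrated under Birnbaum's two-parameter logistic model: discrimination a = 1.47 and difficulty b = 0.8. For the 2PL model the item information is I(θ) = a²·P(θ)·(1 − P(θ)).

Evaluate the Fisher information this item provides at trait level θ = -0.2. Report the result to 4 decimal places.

0.3284

P = 1/(1+e^{1.4700}) = 0.1869
P(1−P) = 0.1869 × 0.8131 = 0.1520
I = a² × P(1−P) = 1.47² × 0.1520 = 0.32845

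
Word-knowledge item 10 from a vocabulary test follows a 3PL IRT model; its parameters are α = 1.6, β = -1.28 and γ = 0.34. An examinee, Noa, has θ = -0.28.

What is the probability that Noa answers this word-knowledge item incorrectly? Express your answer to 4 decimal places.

P(θ) = γ + (1 − γ) · 1 / (1 + exp(−α(θ − β)))
Exponent: 1.6 × (-0.28 − (-1.28)) = 1.6000
1/(1 + e^{-1.6000}) = 0.8320
P = 0.34 + 0.66 × 0.8320 = 0.8891
P(incorrect) = 1 − 0.8891 = 0.1109

0.1109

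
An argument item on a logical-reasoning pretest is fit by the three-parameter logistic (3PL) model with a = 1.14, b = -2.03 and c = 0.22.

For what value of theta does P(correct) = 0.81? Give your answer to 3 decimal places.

P(theta) = c + (1 − c) · 1 / (1 + exp(−a(theta − b)))
Remove guessing floor: (0.81 − 0.22)/(1 − 0.22) = 0.7564
logit = ln(0.7564/0.2436) = 1.1331
theta = b + logit/(a) = -2.03 + 1.1331/1.1400 = -1.0361

-1.036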